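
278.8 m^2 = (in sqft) 3001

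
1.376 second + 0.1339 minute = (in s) 9.41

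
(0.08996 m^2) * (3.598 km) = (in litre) 3.237e+05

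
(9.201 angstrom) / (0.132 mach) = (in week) 3.385e-17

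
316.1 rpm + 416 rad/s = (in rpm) 4289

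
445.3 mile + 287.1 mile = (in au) 7.879e-06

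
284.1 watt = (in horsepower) 0.381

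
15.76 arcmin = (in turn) 0.0007296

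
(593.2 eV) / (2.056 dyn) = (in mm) 4.623e-09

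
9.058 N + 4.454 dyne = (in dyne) 9.058e+05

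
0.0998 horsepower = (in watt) 74.42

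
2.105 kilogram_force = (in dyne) 2.064e+06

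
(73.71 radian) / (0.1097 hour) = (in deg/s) 10.69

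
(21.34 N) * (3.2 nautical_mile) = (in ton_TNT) 3.023e-05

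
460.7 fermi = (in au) 3.08e-24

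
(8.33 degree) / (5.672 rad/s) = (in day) 2.967e-07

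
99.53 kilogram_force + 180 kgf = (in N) 2741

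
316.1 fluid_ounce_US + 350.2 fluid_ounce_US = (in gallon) 5.205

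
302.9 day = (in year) 0.8299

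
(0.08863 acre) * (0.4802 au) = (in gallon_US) 6.807e+15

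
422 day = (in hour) 1.013e+04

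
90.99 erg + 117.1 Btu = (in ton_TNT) 2.953e-05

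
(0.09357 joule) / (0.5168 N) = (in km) 0.0001811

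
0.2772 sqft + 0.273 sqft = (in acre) 1.263e-05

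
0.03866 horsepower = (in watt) 28.83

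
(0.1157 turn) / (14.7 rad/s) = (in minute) 0.0008242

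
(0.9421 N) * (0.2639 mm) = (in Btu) 2.356e-07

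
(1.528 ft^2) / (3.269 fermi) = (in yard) 4.749e+13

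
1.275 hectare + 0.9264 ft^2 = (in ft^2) 1.372e+05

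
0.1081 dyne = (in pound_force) 2.43e-07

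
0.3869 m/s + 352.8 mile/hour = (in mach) 0.4643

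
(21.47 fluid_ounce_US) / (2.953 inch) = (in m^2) 0.008465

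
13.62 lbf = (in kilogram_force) 6.178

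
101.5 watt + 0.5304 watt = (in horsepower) 0.1368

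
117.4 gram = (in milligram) 1.174e+05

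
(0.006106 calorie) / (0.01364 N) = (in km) 0.001873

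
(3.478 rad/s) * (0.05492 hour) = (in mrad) 6.876e+05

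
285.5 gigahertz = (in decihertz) 2.855e+12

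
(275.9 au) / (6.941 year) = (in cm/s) 1.886e+07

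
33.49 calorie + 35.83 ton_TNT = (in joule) 1.499e+11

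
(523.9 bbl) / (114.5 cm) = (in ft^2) 783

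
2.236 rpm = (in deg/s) 13.42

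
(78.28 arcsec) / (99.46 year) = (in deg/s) 6.933e-12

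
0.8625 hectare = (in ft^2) 9.284e+04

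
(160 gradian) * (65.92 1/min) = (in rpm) 26.37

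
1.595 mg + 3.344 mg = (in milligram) 4.939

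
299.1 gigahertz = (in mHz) 2.991e+14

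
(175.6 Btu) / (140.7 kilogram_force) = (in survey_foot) 440.5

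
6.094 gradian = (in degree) 5.485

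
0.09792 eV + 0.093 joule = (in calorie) 0.02223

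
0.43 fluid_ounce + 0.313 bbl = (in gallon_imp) 10.95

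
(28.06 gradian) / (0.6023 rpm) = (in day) 8.088e-05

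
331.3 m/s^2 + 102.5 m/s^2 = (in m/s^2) 433.8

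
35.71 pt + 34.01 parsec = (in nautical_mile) 5.667e+14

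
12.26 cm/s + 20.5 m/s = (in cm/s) 2062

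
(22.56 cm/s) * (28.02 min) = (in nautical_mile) 0.2048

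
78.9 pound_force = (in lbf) 78.9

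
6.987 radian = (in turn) 1.112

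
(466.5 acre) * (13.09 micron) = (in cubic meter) 24.71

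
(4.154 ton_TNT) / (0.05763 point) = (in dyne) 8.549e+19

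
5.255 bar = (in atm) 5.186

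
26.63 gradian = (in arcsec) 8.628e+04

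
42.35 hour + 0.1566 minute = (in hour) 42.35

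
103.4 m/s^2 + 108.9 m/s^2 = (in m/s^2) 212.3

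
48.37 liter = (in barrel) 0.3042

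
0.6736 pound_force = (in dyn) 2.996e+05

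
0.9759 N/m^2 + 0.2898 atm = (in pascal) 2.936e+04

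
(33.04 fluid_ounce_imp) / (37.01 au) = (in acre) 4.19e-20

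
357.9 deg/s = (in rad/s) 6.247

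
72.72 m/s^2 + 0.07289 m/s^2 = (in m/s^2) 72.79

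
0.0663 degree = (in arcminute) 3.978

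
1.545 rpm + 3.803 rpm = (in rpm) 5.348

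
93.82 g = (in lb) 0.2068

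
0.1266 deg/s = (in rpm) 0.0211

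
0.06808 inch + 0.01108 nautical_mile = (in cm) 2052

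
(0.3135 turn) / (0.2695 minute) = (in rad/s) 0.1218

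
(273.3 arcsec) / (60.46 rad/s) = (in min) 3.653e-07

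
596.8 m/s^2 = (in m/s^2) 596.8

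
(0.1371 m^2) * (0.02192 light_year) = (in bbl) 1.788e+14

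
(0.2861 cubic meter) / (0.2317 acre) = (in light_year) 3.225e-20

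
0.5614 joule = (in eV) 3.504e+18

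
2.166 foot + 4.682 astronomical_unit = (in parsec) 2.27e-05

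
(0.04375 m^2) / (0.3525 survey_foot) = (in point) 1154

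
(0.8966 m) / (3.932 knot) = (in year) 1.406e-08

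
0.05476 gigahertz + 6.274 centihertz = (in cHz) 5.476e+09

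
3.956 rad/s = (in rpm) 37.78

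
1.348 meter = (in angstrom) 1.348e+10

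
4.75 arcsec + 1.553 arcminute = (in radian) 0.0004748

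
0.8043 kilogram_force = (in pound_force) 1.773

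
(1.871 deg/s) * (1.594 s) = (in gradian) 3.314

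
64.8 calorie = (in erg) 2.711e+09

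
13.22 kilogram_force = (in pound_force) 29.15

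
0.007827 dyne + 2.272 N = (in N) 2.272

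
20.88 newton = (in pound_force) 4.694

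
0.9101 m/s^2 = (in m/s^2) 0.9101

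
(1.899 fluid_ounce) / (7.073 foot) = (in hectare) 2.605e-09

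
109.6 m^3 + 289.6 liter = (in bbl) 691.2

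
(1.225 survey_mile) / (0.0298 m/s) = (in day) 0.7657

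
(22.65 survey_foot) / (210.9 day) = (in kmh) 1.364e-06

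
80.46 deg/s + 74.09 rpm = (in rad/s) 9.163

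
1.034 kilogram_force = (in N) 10.14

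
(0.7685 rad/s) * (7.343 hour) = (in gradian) 1.293e+06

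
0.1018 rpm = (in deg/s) 0.6108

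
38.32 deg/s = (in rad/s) 0.6688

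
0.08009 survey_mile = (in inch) 5075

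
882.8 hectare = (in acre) 2181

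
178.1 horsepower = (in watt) 1.328e+05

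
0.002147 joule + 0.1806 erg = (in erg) 2.147e+04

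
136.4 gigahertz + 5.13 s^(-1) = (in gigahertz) 136.4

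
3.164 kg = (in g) 3164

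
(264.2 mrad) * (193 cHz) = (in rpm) 4.869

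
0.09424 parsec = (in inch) 1.145e+17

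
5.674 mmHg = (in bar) 0.007565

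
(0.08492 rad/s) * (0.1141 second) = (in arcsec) 1999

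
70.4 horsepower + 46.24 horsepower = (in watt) 8.698e+04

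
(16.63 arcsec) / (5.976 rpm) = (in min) 2.147e-06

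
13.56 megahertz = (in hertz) 1.356e+07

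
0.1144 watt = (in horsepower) 0.0001534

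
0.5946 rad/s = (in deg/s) 34.07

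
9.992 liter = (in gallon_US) 2.64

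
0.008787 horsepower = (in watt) 6.552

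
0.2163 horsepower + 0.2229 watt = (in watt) 161.5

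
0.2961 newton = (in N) 0.2961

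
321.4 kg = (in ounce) 1.134e+04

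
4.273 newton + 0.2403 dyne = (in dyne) 4.273e+05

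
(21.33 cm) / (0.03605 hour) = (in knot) 0.003195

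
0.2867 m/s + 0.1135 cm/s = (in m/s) 0.2878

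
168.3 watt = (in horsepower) 0.2257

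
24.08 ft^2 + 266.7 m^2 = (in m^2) 268.9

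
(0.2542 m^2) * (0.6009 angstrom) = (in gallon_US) 4.035e-09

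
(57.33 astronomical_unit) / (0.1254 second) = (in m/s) 6.839e+13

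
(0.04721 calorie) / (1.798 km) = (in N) 0.0001099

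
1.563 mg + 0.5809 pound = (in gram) 263.5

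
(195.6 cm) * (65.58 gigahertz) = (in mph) 2.869e+11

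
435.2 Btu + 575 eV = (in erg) 4.592e+12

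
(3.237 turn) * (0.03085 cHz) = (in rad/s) 0.006274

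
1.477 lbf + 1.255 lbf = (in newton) 12.15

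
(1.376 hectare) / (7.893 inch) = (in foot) 2.252e+05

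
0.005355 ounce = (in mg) 151.8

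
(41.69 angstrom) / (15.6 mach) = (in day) 9.084e-18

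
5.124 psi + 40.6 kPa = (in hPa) 759.3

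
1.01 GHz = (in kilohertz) 1.01e+06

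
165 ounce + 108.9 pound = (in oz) 1907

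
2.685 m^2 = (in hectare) 0.0002685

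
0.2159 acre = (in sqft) 9405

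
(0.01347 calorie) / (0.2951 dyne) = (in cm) 1.91e+06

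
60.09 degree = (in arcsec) 2.163e+05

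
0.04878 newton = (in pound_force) 0.01097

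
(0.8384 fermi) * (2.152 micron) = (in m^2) 1.804e-21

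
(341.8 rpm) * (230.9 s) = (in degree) 4.735e+05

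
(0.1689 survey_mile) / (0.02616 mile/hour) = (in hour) 6.456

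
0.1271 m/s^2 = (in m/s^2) 0.1271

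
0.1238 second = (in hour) 3.439e-05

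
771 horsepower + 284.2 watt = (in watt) 5.752e+05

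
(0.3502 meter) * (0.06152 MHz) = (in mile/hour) 4.819e+04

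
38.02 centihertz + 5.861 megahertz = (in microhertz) 5.861e+12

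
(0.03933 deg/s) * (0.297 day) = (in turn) 2.803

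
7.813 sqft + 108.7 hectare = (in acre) 268.6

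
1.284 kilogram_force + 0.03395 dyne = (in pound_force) 2.831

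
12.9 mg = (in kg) 1.29e-05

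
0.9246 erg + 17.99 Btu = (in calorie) 4536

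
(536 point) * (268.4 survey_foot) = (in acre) 0.003822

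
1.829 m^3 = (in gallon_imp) 402.3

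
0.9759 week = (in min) 9837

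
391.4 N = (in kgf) 39.91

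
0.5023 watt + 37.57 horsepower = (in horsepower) 37.57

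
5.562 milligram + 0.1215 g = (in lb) 0.0002801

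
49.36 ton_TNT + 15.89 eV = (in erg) 2.065e+18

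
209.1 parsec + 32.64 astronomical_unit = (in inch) 2.54e+20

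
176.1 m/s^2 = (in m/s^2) 176.1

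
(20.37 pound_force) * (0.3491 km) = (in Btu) 29.98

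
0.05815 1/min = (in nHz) 9.692e+05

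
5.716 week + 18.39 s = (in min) 5.762e+04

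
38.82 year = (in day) 1.417e+04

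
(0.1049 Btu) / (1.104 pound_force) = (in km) 0.02254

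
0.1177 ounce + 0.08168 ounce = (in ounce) 0.1994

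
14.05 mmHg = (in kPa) 1.873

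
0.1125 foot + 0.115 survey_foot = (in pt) 196.6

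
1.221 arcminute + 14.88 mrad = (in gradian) 0.9699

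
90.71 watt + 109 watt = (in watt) 199.7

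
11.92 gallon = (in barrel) 0.2838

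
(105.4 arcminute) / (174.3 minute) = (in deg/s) 0.000168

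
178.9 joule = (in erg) 1.789e+09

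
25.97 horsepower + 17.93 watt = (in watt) 1.938e+04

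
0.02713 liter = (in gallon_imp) 0.005968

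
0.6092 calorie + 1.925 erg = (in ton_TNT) 6.092e-10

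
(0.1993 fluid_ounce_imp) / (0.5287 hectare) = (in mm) 1.071e-06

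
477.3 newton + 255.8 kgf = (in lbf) 671.2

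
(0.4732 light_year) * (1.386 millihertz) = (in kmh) 2.234e+13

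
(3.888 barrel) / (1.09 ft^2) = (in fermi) 6.104e+15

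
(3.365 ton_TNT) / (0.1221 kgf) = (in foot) 3.858e+10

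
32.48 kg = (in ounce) 1146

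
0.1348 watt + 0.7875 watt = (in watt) 0.9223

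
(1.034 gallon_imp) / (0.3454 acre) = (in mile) 2.09e-09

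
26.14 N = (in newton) 26.14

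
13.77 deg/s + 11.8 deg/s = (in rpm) 4.262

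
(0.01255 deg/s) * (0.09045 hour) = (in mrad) 71.32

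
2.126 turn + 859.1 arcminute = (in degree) 779.7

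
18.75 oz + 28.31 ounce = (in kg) 1.334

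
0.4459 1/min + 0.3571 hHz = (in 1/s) 35.72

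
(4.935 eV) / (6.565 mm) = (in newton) 1.204e-16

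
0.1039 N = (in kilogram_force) 0.01059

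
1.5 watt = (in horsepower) 0.002012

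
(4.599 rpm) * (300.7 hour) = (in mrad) 5.213e+08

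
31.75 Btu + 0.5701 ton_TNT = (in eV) 1.489e+28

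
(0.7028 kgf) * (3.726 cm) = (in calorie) 0.06138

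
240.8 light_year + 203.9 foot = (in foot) 7.474e+18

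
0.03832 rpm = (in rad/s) 0.004013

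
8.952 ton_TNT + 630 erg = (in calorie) 8.952e+09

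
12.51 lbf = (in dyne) 5.565e+06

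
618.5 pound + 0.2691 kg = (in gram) 2.808e+05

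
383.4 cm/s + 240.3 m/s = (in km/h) 878.9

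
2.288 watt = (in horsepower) 0.003068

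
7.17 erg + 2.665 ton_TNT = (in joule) 1.115e+10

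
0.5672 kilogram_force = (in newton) 5.562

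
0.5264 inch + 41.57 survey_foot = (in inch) 499.4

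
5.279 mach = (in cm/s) 1.797e+05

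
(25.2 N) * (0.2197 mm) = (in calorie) 0.001323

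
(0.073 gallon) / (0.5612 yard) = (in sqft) 0.005796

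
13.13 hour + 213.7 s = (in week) 0.07851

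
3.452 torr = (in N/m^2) 460.2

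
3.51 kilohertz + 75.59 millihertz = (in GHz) 3.51e-06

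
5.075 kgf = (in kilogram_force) 5.075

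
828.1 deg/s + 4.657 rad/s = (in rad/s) 19.11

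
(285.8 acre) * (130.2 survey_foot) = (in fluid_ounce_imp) 1.615e+12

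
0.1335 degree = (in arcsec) 480.6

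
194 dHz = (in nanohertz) 1.94e+10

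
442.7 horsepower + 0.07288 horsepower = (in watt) 3.302e+05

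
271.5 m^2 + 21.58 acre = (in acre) 21.65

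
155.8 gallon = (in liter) 589.8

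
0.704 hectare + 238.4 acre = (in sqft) 1.046e+07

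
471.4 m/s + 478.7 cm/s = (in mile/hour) 1065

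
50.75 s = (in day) 0.0005874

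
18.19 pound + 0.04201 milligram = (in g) 8251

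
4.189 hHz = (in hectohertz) 4.189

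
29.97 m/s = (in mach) 0.08802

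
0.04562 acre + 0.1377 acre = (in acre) 0.1833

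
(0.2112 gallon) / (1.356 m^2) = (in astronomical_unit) 3.941e-15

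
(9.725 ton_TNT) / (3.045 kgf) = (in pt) 3.863e+12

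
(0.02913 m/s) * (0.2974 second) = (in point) 24.56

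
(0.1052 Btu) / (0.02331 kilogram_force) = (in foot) 1593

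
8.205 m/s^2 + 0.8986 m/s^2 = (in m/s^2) 9.104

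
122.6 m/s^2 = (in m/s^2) 122.6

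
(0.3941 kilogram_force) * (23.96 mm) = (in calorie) 0.02213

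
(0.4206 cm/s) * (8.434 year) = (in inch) 4.404e+07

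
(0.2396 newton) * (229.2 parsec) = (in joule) 1.695e+18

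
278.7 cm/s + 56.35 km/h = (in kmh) 66.38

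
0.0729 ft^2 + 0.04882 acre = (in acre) 0.04882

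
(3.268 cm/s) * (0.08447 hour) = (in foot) 32.6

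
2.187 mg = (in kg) 2.187e-06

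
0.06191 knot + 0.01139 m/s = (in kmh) 0.1557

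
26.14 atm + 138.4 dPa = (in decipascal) 2.649e+07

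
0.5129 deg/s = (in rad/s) 0.008952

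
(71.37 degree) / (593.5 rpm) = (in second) 0.02004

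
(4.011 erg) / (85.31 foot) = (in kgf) 1.573e-09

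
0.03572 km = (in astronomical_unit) 2.388e-10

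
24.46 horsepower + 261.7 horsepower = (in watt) 2.134e+05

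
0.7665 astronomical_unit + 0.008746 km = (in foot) 3.762e+11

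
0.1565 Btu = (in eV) 1.031e+21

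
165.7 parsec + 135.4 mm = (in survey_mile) 3.177e+15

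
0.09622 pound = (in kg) 0.04364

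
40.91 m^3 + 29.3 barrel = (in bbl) 286.6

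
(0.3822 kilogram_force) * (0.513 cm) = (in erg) 1.923e+05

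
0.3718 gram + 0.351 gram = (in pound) 0.001594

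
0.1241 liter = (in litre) 0.1241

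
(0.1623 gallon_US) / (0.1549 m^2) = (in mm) 3.966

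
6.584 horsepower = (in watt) 4910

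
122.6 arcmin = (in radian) 0.03566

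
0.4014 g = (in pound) 0.0008849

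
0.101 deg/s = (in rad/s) 0.001763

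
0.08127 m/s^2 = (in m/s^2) 0.08127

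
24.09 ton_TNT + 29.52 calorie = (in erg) 1.008e+18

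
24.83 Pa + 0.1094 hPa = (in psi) 0.005188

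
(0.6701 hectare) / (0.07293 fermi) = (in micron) 9.188e+25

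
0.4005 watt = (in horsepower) 0.0005371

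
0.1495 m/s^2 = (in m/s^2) 0.1495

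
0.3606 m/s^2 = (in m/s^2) 0.3606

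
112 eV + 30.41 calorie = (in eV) 7.941e+20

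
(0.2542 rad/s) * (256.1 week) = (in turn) 6.266e+06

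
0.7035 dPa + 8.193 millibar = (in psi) 0.1188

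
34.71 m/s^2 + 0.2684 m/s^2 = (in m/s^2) 34.98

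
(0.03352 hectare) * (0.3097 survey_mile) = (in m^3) 1.671e+05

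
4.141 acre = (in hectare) 1.676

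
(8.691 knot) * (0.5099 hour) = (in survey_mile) 5.1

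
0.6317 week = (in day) 4.422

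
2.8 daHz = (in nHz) 2.8e+10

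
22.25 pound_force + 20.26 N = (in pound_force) 26.8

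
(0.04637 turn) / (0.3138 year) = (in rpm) 2.811e-07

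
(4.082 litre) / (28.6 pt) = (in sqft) 4.355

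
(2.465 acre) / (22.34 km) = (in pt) 1266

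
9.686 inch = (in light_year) 2.6e-17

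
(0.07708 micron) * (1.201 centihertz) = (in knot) 1.799e-09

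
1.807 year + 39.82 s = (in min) 9.498e+05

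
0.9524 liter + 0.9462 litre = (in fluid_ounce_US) 64.2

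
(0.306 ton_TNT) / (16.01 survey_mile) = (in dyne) 4.969e+09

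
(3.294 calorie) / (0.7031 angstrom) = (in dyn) 1.96e+16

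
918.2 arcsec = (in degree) 0.2551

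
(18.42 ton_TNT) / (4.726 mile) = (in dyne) 1.013e+12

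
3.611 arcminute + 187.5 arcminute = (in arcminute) 191.1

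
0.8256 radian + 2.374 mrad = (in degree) 47.44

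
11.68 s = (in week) 1.931e-05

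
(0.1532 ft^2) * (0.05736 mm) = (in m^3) 8.164e-07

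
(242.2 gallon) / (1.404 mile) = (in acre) 1.003e-07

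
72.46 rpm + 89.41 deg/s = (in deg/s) 524.2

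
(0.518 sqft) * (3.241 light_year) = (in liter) 1.476e+18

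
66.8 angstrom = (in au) 4.465e-20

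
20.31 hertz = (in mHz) 2.031e+04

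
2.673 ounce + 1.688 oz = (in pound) 0.2726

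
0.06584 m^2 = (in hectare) 6.584e-06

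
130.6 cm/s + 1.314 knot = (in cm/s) 198.2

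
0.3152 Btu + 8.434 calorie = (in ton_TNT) 8.792e-08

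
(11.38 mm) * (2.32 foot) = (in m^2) 0.008047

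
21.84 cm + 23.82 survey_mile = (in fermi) 3.833e+19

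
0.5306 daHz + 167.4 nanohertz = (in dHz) 53.06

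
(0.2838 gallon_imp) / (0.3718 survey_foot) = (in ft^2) 0.1225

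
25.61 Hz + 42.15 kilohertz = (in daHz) 4218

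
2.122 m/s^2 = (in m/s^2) 2.122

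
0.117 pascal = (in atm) 1.155e-06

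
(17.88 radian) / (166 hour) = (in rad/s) 2.992e-05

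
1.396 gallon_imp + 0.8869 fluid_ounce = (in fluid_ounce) 215.5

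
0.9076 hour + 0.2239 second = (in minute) 54.46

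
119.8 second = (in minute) 1.997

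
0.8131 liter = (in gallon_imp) 0.1789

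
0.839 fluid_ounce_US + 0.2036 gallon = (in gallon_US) 0.2102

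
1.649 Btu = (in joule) 1740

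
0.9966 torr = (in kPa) 0.1329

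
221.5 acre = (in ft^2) 9.649e+06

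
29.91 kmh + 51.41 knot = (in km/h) 125.1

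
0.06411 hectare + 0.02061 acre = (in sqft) 7799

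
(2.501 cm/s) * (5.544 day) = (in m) 1.198e+04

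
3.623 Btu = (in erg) 3.822e+10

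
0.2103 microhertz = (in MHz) 2.103e-13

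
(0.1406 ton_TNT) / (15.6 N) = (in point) 1.069e+11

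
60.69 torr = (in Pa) 8091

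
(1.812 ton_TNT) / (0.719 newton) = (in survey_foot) 3.459e+10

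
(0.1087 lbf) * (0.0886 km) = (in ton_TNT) 1.024e-08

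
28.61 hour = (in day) 1.192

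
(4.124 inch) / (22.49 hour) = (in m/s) 1.294e-06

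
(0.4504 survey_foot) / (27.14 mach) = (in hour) 4.127e-09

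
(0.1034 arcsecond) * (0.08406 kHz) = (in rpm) 0.0004024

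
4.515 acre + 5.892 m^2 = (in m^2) 1.828e+04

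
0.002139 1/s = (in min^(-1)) 0.1283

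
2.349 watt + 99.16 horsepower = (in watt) 7.395e+04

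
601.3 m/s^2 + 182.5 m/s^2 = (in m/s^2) 783.8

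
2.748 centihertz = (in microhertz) 2.748e+04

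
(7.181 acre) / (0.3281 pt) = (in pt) 7.117e+11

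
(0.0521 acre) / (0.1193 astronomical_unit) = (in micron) 0.01181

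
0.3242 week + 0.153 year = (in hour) 1395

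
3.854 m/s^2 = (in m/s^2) 3.854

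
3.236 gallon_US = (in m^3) 0.01225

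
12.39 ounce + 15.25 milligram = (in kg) 0.3513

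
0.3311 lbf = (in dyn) 1.473e+05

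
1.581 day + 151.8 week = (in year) 2.916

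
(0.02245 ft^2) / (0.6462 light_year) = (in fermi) 0.0003412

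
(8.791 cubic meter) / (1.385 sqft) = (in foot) 224.2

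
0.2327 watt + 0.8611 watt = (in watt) 1.094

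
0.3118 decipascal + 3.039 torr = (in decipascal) 4052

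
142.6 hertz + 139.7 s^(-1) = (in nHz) 2.823e+11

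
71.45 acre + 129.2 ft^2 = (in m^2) 2.892e+05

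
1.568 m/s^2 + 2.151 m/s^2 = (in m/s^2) 3.719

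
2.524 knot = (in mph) 2.905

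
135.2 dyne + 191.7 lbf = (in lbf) 191.7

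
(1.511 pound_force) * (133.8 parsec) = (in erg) 2.775e+26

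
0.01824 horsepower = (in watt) 13.6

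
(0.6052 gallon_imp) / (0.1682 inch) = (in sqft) 6.932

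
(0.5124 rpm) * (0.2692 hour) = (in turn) 8.276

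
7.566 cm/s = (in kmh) 0.2724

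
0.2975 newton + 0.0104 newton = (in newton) 0.3079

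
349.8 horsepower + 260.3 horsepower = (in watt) 4.55e+05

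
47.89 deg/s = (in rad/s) 0.8358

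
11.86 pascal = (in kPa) 0.01186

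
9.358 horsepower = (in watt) 6978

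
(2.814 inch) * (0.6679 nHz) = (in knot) 9.28e-11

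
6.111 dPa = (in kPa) 0.0006111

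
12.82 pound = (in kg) 5.815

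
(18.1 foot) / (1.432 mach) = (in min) 0.0001886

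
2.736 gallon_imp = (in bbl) 0.07823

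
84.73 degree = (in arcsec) 3.05e+05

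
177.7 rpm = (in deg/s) 1066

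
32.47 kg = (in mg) 3.247e+07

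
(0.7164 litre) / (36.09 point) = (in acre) 1.39e-05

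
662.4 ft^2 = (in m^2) 61.54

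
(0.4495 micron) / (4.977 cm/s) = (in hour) 2.509e-09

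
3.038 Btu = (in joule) 3205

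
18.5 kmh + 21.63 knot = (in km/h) 58.56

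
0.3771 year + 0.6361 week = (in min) 2.046e+05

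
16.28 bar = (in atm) 16.07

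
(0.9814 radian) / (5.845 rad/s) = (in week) 2.776e-07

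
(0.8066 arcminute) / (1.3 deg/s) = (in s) 0.01034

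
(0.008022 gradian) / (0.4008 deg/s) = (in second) 0.01801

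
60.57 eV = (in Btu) 9.198e-21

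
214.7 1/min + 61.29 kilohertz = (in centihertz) 6.129e+06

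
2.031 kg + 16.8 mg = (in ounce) 71.64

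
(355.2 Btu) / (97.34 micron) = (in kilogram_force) 3.926e+08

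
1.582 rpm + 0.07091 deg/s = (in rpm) 1.594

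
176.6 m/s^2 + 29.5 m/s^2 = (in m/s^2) 206.1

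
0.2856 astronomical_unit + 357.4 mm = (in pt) 1.211e+14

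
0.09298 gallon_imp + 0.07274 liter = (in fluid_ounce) 16.75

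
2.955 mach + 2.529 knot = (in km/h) 3627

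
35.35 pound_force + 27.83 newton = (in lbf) 41.61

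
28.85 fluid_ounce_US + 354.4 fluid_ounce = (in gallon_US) 2.994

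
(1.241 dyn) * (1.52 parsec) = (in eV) 3.633e+30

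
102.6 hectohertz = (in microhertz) 1.026e+10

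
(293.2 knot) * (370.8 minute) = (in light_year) 3.547e-10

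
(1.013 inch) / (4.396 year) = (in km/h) 6.682e-10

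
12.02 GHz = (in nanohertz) 1.202e+19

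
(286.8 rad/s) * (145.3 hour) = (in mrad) 1.5e+11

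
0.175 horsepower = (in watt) 130.5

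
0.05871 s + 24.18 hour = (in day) 1.008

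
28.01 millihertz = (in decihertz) 0.2801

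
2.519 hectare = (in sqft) 2.711e+05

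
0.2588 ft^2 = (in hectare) 2.404e-06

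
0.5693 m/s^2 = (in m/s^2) 0.5693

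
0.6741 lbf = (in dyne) 2.999e+05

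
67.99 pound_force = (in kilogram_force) 30.84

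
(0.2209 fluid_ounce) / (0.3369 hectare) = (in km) 1.939e-12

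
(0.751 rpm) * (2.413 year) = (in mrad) 5.985e+09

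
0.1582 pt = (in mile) 3.468e-08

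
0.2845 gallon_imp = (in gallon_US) 0.3417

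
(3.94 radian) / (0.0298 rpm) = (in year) 4.004e-05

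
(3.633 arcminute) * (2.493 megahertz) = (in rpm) 2.516e+04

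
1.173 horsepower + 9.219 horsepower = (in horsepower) 10.39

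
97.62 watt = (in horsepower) 0.1309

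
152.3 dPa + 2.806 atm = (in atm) 2.806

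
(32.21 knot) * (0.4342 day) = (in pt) 1.762e+09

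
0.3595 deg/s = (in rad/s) 0.006274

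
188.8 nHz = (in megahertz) 1.888e-13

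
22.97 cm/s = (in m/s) 0.2297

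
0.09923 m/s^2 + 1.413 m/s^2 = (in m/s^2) 1.512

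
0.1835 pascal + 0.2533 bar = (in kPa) 25.33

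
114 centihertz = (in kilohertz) 0.00114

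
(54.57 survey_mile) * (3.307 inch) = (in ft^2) 7.94e+04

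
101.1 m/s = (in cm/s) 1.011e+04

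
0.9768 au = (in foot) 4.794e+11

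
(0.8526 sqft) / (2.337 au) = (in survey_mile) 1.408e-16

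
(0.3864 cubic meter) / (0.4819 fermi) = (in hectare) 8.018e+10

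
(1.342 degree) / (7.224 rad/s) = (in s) 0.003242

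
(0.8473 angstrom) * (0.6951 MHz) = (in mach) 1.73e-07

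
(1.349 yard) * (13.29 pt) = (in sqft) 0.06225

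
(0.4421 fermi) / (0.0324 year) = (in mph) 9.679e-22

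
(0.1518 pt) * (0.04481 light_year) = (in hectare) 2.27e+06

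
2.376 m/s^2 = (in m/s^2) 2.376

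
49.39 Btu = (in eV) 3.252e+23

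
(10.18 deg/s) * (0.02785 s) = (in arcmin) 17.01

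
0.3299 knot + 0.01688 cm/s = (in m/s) 0.1699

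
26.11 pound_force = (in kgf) 11.84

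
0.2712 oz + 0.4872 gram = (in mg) 8176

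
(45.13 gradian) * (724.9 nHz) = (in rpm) 4.907e-06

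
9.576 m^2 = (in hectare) 0.0009576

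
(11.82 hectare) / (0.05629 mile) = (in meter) 1305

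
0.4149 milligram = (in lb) 9.147e-07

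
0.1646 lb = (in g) 74.66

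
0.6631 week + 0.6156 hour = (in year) 0.01279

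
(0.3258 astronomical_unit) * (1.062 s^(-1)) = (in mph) 1.158e+11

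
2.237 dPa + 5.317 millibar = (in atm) 0.00525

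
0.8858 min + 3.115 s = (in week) 9.303e-05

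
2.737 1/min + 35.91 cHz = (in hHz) 0.004047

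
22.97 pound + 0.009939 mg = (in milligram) 1.042e+07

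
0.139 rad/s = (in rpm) 1.327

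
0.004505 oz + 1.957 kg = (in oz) 69.04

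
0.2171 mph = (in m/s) 0.09705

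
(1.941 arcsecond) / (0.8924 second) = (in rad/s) 1.054e-05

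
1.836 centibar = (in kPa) 1.836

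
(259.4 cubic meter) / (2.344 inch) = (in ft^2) 4.69e+04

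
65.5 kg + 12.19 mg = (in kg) 65.5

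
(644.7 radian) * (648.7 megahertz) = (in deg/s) 2.396e+13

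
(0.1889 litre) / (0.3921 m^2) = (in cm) 0.04818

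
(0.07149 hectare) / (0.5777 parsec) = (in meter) 4.01e-14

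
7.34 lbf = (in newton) 32.65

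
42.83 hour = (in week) 0.2549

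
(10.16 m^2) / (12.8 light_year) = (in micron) 8.39e-11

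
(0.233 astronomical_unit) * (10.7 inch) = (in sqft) 1.02e+11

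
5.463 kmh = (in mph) 3.395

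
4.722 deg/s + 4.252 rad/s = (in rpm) 41.39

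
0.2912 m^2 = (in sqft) 3.134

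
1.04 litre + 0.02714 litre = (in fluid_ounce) 36.08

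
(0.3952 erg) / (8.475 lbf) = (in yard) 1.146e-09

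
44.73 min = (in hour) 0.7455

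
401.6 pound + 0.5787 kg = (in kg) 182.7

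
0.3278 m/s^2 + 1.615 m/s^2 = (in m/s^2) 1.943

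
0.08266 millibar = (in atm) 8.158e-05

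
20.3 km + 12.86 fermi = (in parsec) 6.579e-13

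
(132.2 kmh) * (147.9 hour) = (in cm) 1.955e+09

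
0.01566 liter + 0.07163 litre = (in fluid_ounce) 2.952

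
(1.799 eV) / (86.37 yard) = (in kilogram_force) 3.722e-22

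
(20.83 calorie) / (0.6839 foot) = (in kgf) 42.63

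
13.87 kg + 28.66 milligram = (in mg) 1.387e+07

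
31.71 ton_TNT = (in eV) 8.281e+29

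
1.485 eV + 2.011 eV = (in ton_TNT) 1.339e-28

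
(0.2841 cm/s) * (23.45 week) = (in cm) 4.029e+06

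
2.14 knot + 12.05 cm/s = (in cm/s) 122.1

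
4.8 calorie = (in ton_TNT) 4.8e-09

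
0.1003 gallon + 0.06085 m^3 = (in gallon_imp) 13.47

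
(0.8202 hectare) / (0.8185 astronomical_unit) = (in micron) 0.06698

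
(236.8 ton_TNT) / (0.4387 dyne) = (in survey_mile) 1.403e+14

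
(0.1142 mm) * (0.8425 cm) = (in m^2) 9.621e-07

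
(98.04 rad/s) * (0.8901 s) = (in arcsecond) 1.8e+07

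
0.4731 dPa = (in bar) 4.731e-07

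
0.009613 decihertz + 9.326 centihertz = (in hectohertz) 0.0009422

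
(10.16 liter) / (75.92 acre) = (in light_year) 3.495e-24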